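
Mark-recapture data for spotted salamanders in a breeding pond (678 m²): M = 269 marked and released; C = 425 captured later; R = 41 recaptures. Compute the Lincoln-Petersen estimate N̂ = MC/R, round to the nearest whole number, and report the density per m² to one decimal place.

density ≈ 4.1 spotted salamanders per m²

N̂ = 269·425/41 = 114325/41 ≈ 2788.4 → 2788
Density = N̂ / area = 2788 / 678 ≈ 4.11 → 4.1 per m²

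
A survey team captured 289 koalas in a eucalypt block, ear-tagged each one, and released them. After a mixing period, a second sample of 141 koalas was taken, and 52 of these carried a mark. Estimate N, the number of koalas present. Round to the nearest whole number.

If marked individuals mix randomly, R/C ≈ M/N, giving N ≈ M·C/R.
N = (289 × 141) / 52 = 40749 / 52 ≈ 783.6 → 784

N ≈ 784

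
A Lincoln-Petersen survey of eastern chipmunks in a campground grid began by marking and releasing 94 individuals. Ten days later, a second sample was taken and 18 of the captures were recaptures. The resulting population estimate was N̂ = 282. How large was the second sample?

From N = M·C/R: C = N·R / M = 282·18 / 94 = 5076 / 94 = 54.

C = 54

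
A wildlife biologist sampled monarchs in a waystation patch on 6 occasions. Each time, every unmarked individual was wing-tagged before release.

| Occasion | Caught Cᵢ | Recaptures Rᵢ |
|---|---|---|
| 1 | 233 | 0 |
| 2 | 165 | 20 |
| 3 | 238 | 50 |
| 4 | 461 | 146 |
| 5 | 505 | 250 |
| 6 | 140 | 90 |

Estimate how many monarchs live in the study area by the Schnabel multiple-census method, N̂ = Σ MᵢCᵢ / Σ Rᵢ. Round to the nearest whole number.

N ≈ 1786

Marked at large before each occasion: Mᵢ = Σⱼ<ᵢ (Cⱼ − Rⱼ) → M1=0, M2=233, M3=378, M4=566, M5=881, M6=1136
Σ MᵢCᵢ = 0·233 + 233·165 + 378·238 + 566·461 + 881·505 + 1136·140 = 0 + 38445 + 89964 + 260926 + 444905 + 159040 = 993280
Σ Rᵢ = 0 + 20 + 50 + 146 + 250 + 90 = 556
N̂ = 993280 / 556 ≈ 1786.47 → 1786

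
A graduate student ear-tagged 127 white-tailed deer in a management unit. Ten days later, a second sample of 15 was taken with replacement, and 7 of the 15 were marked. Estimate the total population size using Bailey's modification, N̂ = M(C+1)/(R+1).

N = 254

N̂ = 127·(15+1)/(7+1) = 127·16/8 = 2032/8 = 254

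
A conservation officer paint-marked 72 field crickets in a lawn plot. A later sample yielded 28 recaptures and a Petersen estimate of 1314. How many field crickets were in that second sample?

C = 511

From N = M·C/R: C = N·R / M = 1314·28 / 72 = 36792 / 72 = 511.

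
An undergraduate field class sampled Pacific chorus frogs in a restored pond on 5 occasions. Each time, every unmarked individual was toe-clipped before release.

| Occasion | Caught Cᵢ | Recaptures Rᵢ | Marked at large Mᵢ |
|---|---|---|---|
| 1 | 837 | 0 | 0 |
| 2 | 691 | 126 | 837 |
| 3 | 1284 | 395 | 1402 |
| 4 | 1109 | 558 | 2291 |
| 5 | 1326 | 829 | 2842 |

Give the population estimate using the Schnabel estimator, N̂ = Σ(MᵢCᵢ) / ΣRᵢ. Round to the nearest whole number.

N ≈ 4553

Σ MᵢCᵢ = 0·837 + 837·691 + 1402·1284 + 2291·1109 + 2842·1326 = 0 + 578367 + 1800168 + 2540719 + 3768492 = 8687746
Σ Rᵢ = 0 + 126 + 395 + 558 + 829 = 1908
N̂ = 8687746 / 1908 ≈ 4553.3 → 4553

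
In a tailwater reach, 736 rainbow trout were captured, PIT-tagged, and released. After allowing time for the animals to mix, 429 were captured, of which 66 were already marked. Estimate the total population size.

N = (736 × 429) / 66 = 315744 / 66 = 4784

N = 4784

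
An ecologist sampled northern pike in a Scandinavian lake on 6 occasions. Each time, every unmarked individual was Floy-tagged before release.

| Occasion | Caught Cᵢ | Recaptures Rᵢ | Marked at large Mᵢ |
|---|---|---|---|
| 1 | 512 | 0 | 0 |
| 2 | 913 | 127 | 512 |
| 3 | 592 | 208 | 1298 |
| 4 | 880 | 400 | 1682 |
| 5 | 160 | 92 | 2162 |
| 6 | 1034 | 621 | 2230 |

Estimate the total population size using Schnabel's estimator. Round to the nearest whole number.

N ≈ 3707

Σ MᵢCᵢ = 0·512 + 512·913 + 1298·592 + 1682·880 + 2162·160 + 2230·1034 = 0 + 467456 + 768416 + 1480160 + 345920 + 2305820 = 5367772
Σ Rᵢ = 0 + 127 + 208 + 400 + 92 + 621 = 1448
N̂ = 5367772 / 1448 ≈ 3707.0 → 3707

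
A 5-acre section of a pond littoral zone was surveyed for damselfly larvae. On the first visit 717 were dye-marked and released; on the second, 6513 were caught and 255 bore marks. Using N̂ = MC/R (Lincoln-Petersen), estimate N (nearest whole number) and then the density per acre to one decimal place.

N̂ = 717·6513/255 = 4669821/255 ≈ 18313.0 → 18313
Density = N̂ / area = 18313 / 5 ≈ 3662.60 → 3662.6 per acre

density ≈ 3662.6 damselfly larvae per acre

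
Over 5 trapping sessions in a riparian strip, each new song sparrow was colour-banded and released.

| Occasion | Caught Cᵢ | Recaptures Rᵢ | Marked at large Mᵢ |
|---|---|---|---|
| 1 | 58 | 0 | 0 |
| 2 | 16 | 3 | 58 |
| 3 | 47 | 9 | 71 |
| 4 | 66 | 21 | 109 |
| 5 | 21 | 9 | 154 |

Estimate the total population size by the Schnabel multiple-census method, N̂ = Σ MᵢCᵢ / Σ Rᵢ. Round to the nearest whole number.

N ≈ 350

Σ MᵢCᵢ = 0·58 + 58·16 + 71·47 + 109·66 + 154·21 = 0 + 928 + 3337 + 7194 + 3234 = 14693
Σ Rᵢ = 0 + 3 + 9 + 21 + 9 = 42
N̂ = 14693 / 42 ≈ 349.8 → 350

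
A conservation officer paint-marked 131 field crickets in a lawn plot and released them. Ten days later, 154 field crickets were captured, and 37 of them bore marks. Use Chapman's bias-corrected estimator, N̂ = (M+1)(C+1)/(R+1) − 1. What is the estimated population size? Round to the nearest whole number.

N̂ = (131+1)(154+1)/(37+1) − 1 = 132·155/38 − 1
= 20460/38 − 1 ≈ 538.4 − 1 ≈ 537.4 → 537

N ≈ 537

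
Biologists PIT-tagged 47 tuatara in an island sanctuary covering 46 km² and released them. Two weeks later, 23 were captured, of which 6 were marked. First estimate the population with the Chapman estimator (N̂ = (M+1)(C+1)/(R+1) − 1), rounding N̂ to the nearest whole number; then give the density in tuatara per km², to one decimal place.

density ≈ 3.6 tuatara per km²

N̂ = 48·24/7 − 1 = 1152/7 − 1 ≈ 163.6 → 164
Density = N̂ / area = 164 / 46 ≈ 3.57 → 3.6 per km²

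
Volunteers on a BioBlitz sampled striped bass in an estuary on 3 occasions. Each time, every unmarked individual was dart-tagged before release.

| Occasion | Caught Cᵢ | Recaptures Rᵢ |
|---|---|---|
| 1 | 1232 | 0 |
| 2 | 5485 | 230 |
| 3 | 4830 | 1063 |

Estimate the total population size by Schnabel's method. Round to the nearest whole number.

Marked at large before each occasion: Mᵢ = Σⱼ<ᵢ (Cⱼ − Rⱼ) → M1=0, M2=1232, M3=6487
Σ MᵢCᵢ = 0·1232 + 1232·5485 + 6487·4830 = 0 + 6757520 + 31332210 = 38089730
Σ Rᵢ = 0 + 230 + 1063 = 1293
N̂ = 38089730 / 1293 ≈ 29458.4 → 29458

N ≈ 29,458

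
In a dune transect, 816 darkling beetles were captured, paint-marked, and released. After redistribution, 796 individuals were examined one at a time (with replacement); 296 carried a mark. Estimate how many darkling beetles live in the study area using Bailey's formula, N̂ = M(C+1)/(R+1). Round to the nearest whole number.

N̂ = 816·(796+1)/(296+1) = 816·797/297 = 650352/297 ≈ 2189.7 → 2190

N ≈ 2190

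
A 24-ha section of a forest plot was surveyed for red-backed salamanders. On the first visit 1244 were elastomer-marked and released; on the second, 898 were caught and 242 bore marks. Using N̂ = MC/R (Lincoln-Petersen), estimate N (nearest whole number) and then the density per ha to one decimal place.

density ≈ 192.3 red-backed salamanders per ha

N̂ = 1244·898/242 = 1117112/242 ≈ 4616.2 → 4616
Density = N̂ / area = 4616 / 24 ≈ 192.33 → 192.3 per ha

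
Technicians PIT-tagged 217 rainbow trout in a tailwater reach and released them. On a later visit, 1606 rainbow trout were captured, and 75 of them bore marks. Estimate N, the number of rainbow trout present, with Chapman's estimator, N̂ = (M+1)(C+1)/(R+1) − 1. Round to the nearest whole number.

N̂ = (217+1)(1606+1)/(75+1) − 1 = 218·1607/76 − 1
= 350326/76 − 1 ≈ 4609.6 − 1 ≈ 4608.6 → 4609

N ≈ 4609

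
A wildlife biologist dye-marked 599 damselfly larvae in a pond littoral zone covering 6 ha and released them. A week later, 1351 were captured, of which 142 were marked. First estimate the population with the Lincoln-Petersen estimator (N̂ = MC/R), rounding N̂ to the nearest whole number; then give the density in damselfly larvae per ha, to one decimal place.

N̂ = 599·1351/142 = 809249/142 ≈ 5698.9 → 5699
Density = N̂ / area = 5699 / 6 ≈ 949.83 → 949.8 per ha

density ≈ 949.8 damselfly larvae per ha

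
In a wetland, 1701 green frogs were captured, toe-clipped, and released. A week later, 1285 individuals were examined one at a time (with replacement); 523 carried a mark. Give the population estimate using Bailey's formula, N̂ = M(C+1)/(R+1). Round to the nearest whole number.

N ≈ 4175

N̂ = 1701·(1285+1)/(523+1) = 1701·1286/524 = 2187486/524 ≈ 4174.6 → 4175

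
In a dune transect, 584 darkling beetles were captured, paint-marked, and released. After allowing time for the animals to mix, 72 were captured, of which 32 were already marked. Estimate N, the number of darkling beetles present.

Lincoln-Petersen assumes M/N = R/C, so N = M·C / R.
N = (584 × 72) / 32 = 42048 / 32 = 1314

N = 1314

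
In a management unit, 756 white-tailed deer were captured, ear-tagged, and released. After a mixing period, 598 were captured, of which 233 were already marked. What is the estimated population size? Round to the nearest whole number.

N ≈ 1940

The marked fraction in the recapture sample should equal the marked fraction in the population: 233/598 = 756/N.
N = (756 × 598) / 233 = 452088 / 233 ≈ 1940.3 → 1940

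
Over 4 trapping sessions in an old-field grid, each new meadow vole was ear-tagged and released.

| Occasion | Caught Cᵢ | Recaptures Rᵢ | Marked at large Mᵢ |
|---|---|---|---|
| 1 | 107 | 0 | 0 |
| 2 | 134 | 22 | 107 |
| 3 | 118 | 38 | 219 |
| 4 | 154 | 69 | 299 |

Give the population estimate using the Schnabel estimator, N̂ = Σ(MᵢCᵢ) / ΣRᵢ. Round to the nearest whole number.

Σ MᵢCᵢ = 0·107 + 107·134 + 219·118 + 299·154 = 0 + 14338 + 25842 + 46046 = 86226
Σ Rᵢ = 0 + 22 + 38 + 69 = 129
N̂ = 86226 / 129 ≈ 668.4 → 668

N ≈ 668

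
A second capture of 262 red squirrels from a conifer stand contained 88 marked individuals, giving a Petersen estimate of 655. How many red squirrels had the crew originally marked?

M = 220

From N = M·C/R: M = N·R / C = 655·88 / 262 = 57640 / 262 = 220.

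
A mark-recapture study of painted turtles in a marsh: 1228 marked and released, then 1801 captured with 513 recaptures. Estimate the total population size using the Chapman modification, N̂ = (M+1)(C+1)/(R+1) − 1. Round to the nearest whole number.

N ≈ 4308

N̂ = (1228+1)(1801+1)/(513+1) − 1 = 1229·1802/514 − 1
= 2214658/514 − 1 ≈ 4308.7 − 1 ≈ 4307.7 → 4308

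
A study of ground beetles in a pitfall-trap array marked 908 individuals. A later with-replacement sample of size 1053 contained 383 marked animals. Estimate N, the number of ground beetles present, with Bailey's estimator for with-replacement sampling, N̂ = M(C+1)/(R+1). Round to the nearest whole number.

N̂ = 908·(1053+1)/(383+1) = 908·1054/384 = 957032/384 ≈ 2492.3 → 2492

N ≈ 2492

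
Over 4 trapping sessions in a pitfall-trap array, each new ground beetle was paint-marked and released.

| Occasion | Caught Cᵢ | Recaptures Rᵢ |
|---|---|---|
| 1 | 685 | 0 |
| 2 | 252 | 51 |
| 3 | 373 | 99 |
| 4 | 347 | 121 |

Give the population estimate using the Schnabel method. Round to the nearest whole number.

Marked at large before each occasion: Mᵢ = Σⱼ<ᵢ (Cⱼ − Rⱼ) → M1=0, M2=685, M3=886, M4=1160
Σ MᵢCᵢ = 0·685 + 685·252 + 886·373 + 1160·347 = 0 + 172620 + 330478 + 402520 = 905618
Σ Rᵢ = 0 + 51 + 99 + 121 = 271
N̂ = 905618 / 271 ≈ 3341.8 → 3342

N ≈ 3342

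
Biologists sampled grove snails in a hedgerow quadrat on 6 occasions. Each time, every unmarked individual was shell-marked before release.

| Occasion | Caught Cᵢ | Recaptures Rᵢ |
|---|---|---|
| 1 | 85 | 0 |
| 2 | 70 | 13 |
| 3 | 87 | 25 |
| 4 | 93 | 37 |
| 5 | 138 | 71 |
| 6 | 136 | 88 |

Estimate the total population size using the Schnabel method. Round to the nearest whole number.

Marked at large before each occasion: Mᵢ = Σⱼ<ᵢ (Cⱼ − Rⱼ) → M1=0, M2=85, M3=142, M4=204, M5=260, M6=327
Σ MᵢCᵢ = 0·85 + 85·70 + 142·87 + 204·93 + 260·138 + 327·136 = 0 + 5950 + 12354 + 18972 + 35880 + 44472 = 117628
Σ Rᵢ = 0 + 13 + 25 + 37 + 71 + 88 = 234
N̂ = 117628 / 234 ≈ 502.7 → 503

N ≈ 503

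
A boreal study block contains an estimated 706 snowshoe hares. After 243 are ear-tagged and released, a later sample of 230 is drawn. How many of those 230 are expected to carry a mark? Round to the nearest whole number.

The marked fraction of the population is 243/706, so in a sample of 230 expect C·(M/N) marked.
E[R] = 243 × 230 / 706 = 55890 / 706 ≈ 79.2 → 79

expected recaptures ≈ 79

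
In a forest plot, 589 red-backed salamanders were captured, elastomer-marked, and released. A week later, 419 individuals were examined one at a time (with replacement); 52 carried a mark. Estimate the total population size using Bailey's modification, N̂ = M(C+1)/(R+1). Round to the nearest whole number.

N ≈ 4668

N̂ = 589·(419+1)/(52+1) = 589·420/53 = 247380/53 ≈ 4667.5 → 4668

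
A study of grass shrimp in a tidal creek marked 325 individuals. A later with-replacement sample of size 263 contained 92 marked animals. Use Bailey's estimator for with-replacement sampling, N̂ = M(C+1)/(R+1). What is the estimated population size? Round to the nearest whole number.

N ≈ 923

N̂ = 325·(263+1)/(92+1) = 325·264/93 = 85800/93 ≈ 922.6 → 923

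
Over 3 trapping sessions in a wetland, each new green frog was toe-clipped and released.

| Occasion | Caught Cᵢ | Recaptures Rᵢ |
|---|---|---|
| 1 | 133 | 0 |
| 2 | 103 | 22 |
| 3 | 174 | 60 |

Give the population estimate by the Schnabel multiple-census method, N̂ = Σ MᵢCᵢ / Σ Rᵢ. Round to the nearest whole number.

N ≈ 621

Marked at large before each occasion: Mᵢ = Σⱼ<ᵢ (Cⱼ − Rⱼ) → M1=0, M2=133, M3=214
Σ MᵢCᵢ = 0·133 + 133·103 + 214·174 = 0 + 13699 + 37236 = 50935
Σ Rᵢ = 0 + 22 + 60 = 82
N̂ = 50935 / 82 ≈ 621.2 → 621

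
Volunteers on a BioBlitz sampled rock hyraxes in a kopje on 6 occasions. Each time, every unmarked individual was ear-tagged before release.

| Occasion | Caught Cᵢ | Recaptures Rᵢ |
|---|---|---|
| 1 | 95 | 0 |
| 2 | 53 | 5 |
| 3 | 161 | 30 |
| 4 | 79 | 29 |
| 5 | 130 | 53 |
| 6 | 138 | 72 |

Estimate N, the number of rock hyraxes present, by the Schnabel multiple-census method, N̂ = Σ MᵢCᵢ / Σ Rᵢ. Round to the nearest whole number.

N ≈ 779

Marked at large before each occasion: Mᵢ = Σⱼ<ᵢ (Cⱼ − Rⱼ) → M1=0, M2=95, M3=143, M4=274, M5=324, M6=401
Σ MᵢCᵢ = 0·95 + 95·53 + 143·161 + 274·79 + 324·130 + 401·138 = 0 + 5035 + 23023 + 21646 + 42120 + 55338 = 147162
Σ Rᵢ = 0 + 5 + 30 + 29 + 53 + 72 = 189
N̂ = 147162 / 189 ≈ 778.6 → 779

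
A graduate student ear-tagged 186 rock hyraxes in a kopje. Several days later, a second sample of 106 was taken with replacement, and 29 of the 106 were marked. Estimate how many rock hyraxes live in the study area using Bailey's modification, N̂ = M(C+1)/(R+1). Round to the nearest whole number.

N̂ = 186·(106+1)/(29+1) = 186·107/30 = 19902/30 ≈ 663.4 → 663

N ≈ 663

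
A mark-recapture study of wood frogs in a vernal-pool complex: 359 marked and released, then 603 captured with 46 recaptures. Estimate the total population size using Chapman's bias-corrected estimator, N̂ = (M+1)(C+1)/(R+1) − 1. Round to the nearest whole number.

N ≈ 4625

N̂ = (359+1)(603+1)/(46+1) − 1 = 360·604/47 − 1
= 217440/47 − 1 ≈ 4626.4 − 1 ≈ 4625.4 → 4625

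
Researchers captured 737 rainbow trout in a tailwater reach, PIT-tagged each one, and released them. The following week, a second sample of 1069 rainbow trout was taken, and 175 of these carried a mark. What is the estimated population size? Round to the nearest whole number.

N ≈ 4502

Lincoln-Petersen assumes M/N = R/C, so N = M·C / R.
N = (737 × 1069) / 175 = 787853 / 175 ≈ 4502.0 → 4502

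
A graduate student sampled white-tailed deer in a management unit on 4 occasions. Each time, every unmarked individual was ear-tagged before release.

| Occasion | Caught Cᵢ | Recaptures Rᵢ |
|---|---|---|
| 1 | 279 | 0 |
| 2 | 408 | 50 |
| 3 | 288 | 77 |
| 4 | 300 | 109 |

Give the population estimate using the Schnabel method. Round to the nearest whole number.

N ≈ 2338

Marked at large before each occasion: Mᵢ = Σⱼ<ᵢ (Cⱼ − Rⱼ) → M1=0, M2=279, M3=637, M4=848
Σ MᵢCᵢ = 0·279 + 279·408 + 637·288 + 848·300 = 0 + 113832 + 183456 + 254400 = 551688
Σ Rᵢ = 0 + 50 + 77 + 109 = 236
N̂ = 551688 / 236 ≈ 2337.7 → 2338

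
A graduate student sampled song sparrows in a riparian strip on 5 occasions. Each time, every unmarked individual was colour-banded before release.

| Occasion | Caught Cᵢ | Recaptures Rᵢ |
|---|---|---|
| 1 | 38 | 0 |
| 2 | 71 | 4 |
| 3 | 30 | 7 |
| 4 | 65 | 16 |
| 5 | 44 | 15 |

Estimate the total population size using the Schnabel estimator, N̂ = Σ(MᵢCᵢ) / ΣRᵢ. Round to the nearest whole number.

N ≈ 523

Marked at large before each occasion: Mᵢ = Σⱼ<ᵢ (Cⱼ − Rⱼ) → M1=0, M2=38, M3=105, M4=128, M5=177
Σ MᵢCᵢ = 0·38 + 38·71 + 105·30 + 128·65 + 177·44 = 0 + 2698 + 3150 + 8320 + 7788 = 21956
Σ Rᵢ = 0 + 4 + 7 + 16 + 15 = 42
N̂ = 21956 / 42 ≈ 522.8 → 523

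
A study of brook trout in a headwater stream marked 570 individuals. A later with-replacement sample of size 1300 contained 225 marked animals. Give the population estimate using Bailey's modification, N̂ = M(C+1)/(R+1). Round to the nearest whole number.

N ≈ 3281

N̂ = 570·(1300+1)/(225+1) = 570·1301/226 = 741570/226 ≈ 3281.3 → 3281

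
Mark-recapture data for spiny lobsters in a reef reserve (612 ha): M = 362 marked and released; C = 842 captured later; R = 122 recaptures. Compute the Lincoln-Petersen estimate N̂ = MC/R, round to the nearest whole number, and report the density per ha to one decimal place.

density ≈ 4.1 spiny lobsters per ha

N̂ = 362·842/122 = 304804/122 ≈ 2498.4 → 2498
Density = N̂ / area = 2498 / 612 ≈ 4.08 → 4.1 per ha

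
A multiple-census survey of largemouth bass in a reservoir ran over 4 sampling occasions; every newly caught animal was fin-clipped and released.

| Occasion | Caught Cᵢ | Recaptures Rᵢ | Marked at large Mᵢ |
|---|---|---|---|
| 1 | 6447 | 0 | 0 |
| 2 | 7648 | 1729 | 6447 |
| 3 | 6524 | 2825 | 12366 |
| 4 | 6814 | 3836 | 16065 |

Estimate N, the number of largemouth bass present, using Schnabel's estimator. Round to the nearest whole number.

Σ MᵢCᵢ = 0·6447 + 6447·7648 + 12366·6524 + 16065·6814 = 0 + 49306656 + 80675784 + 109466910 = 239449350
Σ Rᵢ = 0 + 1729 + 2825 + 3836 = 8390
N̂ = 239449350 / 8390 ≈ 28539.9 → 28540

N ≈ 28,540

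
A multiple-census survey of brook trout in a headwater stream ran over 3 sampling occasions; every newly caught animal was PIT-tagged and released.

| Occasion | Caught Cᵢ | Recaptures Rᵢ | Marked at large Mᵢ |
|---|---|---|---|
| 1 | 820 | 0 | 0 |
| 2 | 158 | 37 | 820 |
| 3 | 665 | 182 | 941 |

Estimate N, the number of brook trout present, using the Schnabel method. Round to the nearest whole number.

N ≈ 3449

Σ MᵢCᵢ = 0·820 + 820·158 + 941·665 = 0 + 129560 + 625765 = 755325
Σ Rᵢ = 0 + 37 + 182 = 219
N̂ = 755325 / 219 ≈ 3449.0 → 3449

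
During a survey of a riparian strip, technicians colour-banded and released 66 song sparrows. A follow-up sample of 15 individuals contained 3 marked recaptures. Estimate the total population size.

N = (66 × 15) / 3 = 990 / 3 = 330

N = 330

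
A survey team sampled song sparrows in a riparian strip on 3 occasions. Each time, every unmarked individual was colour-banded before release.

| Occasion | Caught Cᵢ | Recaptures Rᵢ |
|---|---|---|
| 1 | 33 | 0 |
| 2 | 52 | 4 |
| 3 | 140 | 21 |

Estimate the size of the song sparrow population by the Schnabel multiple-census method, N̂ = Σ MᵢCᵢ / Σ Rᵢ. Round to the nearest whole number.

N ≈ 522

Marked at large before each occasion: Mᵢ = Σⱼ<ᵢ (Cⱼ − Rⱼ) → M1=0, M2=33, M3=81
Σ MᵢCᵢ = 0·33 + 33·52 + 81·140 = 0 + 1716 + 11340 = 13056
Σ Rᵢ = 0 + 4 + 21 = 25
N̂ = 13056 / 25 ≈ 522.2 → 522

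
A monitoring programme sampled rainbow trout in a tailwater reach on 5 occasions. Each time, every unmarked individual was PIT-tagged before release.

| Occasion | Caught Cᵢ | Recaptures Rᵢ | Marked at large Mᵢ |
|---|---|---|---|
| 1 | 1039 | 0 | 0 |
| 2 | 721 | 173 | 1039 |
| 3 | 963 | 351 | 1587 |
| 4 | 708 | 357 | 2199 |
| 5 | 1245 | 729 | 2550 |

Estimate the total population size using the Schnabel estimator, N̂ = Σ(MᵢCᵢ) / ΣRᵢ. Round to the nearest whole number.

N ≈ 4353

Σ MᵢCᵢ = 0·1039 + 1039·721 + 1587·963 + 2199·708 + 2550·1245 = 0 + 749119 + 1528281 + 1556892 + 3174750 = 7009042
Σ Rᵢ = 0 + 173 + 351 + 357 + 729 = 1610
N̂ = 7009042 / 1610 ≈ 4353.4 → 4353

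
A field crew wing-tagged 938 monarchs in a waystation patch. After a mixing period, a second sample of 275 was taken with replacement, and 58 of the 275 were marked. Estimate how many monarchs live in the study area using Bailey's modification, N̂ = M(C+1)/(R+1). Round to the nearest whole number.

N̂ = 938·(275+1)/(58+1) = 938·276/59 = 258888/59 ≈ 4387.9 → 4388

N ≈ 4388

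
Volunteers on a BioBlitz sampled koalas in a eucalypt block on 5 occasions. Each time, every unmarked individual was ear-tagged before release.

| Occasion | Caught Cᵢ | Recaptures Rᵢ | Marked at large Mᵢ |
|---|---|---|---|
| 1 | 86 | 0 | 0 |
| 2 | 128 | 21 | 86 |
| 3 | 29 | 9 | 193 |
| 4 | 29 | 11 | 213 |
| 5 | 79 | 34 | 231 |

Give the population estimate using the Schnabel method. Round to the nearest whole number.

Σ MᵢCᵢ = 0·86 + 86·128 + 193·29 + 213·29 + 231·79 = 0 + 11008 + 5597 + 6177 + 18249 = 41031
Σ Rᵢ = 0 + 21 + 9 + 11 + 34 = 75
N̂ = 41031 / 75 ≈ 547.1 → 547

N ≈ 547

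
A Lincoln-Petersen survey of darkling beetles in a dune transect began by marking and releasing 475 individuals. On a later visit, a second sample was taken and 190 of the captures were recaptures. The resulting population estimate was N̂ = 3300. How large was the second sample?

From N = M·C/R: C = N·R / M = 3300·190 / 475 = 627000 / 475 = 1320.

C = 1320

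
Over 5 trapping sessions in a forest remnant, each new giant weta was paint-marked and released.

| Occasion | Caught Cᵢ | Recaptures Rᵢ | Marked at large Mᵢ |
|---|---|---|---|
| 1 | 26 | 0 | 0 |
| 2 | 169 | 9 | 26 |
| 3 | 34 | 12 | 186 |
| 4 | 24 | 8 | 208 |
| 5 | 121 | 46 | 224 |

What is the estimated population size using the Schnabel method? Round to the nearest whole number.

Σ MᵢCᵢ = 0·26 + 26·169 + 186·34 + 208·24 + 224·121 = 0 + 4394 + 6324 + 4992 + 27104 = 42814
Σ Rᵢ = 0 + 9 + 12 + 8 + 46 = 75
N̂ = 42814 / 75 ≈ 570.9 → 571

N ≈ 571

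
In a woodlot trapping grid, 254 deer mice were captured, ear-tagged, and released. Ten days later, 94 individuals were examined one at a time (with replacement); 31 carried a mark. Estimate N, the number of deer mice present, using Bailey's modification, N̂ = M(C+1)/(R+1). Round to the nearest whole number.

N̂ = 254·(94+1)/(31+1) = 254·95/32 = 24130/32 ≈ 754.1 → 754

N ≈ 754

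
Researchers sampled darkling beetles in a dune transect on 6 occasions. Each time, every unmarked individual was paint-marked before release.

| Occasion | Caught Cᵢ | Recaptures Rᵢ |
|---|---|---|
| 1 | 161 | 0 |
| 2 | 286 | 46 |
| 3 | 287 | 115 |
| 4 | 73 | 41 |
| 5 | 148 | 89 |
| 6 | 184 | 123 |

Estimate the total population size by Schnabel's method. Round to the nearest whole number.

Marked at large before each occasion: Mᵢ = Σⱼ<ᵢ (Cⱼ − Rⱼ) → M1=0, M2=161, M3=401, M4=573, M5=605, M6=664
Σ MᵢCᵢ = 0·161 + 161·286 + 401·287 + 573·73 + 605·148 + 664·184 = 0 + 46046 + 115087 + 41829 + 89540 + 122176 = 414678
Σ Rᵢ = 0 + 46 + 115 + 41 + 89 + 123 = 414
N̂ = 414678 / 414 ≈ 1001.6 → 1002

N ≈ 1002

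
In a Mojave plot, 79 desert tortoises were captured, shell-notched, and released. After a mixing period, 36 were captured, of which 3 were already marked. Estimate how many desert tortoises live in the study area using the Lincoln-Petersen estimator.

Lincoln-Petersen assumes M/N = R/C, so N = M·C / R.
N = (79 × 36) / 3 = 2844 / 3 = 948

N = 948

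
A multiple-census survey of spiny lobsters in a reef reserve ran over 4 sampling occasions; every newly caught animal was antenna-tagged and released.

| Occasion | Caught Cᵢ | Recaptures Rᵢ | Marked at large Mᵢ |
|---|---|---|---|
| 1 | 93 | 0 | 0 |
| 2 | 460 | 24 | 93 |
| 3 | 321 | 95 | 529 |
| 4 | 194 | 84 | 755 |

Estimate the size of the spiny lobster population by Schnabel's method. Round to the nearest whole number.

Σ MᵢCᵢ = 0·93 + 93·460 + 529·321 + 755·194 = 0 + 42780 + 169809 + 146470 = 359059
Σ Rᵢ = 0 + 24 + 95 + 84 = 203
N̂ = 359059 / 203 ≈ 1768.8 → 1769

N ≈ 1769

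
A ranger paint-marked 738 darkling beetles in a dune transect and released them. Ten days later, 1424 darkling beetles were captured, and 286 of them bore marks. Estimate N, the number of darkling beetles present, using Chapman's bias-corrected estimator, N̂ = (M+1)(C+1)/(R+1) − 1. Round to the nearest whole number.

N̂ = (738+1)(1424+1)/(286+1) − 1 = 739·1425/287 − 1
= 1053075/287 − 1 ≈ 3669.3 − 1 ≈ 3668.3 → 3668

N ≈ 3668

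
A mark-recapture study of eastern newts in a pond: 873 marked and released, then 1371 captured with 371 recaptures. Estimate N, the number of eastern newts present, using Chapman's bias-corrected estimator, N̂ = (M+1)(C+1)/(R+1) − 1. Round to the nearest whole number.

N ≈ 3222

N̂ = (873+1)(1371+1)/(371+1) − 1 = 874·1372/372 − 1
= 1199128/372 − 1 ≈ 3223.46 − 1 ≈ 3222.46 → 3222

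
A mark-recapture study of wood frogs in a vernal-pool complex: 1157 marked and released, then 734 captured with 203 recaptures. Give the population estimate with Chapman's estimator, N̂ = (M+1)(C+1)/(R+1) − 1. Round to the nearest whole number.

N ≈ 4171

N̂ = (1157+1)(734+1)/(203+1) − 1 = 1158·735/204 − 1
= 851130/204 − 1 ≈ 4172.2 − 1 ≈ 4171.2 → 4171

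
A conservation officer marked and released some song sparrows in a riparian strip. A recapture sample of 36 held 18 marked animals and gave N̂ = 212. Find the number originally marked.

From N = M·C/R: M = N·R / C = 212·18 / 36 = 3816 / 36 = 106.

M = 106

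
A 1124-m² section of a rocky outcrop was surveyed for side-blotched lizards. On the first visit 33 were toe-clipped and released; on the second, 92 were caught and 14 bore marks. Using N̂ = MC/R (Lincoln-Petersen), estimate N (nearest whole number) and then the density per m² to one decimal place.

density ≈ 0.2 side-blotched lizards per m²

N̂ = 33·92/14 = 3036/14 ≈ 216.9 → 217
Density = N̂ / area = 217 / 1124 ≈ 0.19 → 0.2 per m²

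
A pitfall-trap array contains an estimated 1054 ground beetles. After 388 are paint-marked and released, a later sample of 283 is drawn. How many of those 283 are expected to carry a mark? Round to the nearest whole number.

expected recaptures ≈ 104

The marked fraction of the population is 388/1054, so in a sample of 283 expect C·(M/N) marked.
E[R] = 388 × 283 / 1054 = 109804 / 1054 ≈ 104.2 → 104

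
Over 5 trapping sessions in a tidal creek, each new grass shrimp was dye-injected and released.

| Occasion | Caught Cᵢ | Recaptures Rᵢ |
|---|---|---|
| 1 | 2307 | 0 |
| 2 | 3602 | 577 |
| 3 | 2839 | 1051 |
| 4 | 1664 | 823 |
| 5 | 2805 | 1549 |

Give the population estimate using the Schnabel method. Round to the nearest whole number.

N ≈ 14,406

Marked at large before each occasion: Mᵢ = Σⱼ<ᵢ (Cⱼ − Rⱼ) → M1=0, M2=2307, M3=5332, M4=7120, M5=7961
Σ MᵢCᵢ = 0·2307 + 2307·3602 + 5332·2839 + 7120·1664 + 7961·2805 = 0 + 8309814 + 15137548 + 11847680 + 22330605 = 57625647
Σ Rᵢ = 0 + 577 + 1051 + 823 + 1549 = 4000
N̂ = 57625647 / 4000 ≈ 14406.4 → 14406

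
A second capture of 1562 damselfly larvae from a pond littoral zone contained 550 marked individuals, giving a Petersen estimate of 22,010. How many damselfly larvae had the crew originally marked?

M = 7750

From N = M·C/R: M = N·R / C = 22010·550 / 1562 = 12105500 / 1562 = 7750.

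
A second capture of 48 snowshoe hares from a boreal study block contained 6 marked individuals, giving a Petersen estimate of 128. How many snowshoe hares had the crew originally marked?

From N = M·C/R: M = N·R / C = 128·6 / 48 = 768 / 48 = 16.

M = 16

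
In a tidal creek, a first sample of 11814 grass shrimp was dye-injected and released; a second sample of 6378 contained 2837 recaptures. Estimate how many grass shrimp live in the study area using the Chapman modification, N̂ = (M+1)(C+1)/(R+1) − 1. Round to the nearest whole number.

N̂ = (11814+1)(6378+1)/(2837+1) − 1 = 11815·6379/2838 − 1
= 75367885/2838 − 1 ≈ 26556.7 − 1 ≈ 26555.7 → 26556

N ≈ 26,556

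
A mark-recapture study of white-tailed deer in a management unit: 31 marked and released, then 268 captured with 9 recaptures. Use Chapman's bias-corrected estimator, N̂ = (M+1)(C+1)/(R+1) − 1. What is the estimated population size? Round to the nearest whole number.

N̂ = (31+1)(268+1)/(9+1) − 1 = 32·269/10 − 1
= 8608/10 − 1 ≈ 860.8 − 1 ≈ 859.8 → 860

N ≈ 860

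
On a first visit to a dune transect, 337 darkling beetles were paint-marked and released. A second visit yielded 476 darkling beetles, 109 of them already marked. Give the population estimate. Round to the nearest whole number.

N ≈ 1472

N = (337 × 476) / 109 = 160412 / 109 ≈ 1471.7 → 1472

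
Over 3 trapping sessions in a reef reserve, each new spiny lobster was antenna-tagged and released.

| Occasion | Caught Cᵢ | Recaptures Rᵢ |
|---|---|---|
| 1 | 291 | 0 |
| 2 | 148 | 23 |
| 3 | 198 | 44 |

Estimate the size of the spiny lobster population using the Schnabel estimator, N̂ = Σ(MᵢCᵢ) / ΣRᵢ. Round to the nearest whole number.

Marked at large before each occasion: Mᵢ = Σⱼ<ᵢ (Cⱼ − Rⱼ) → M1=0, M2=291, M3=416
Σ MᵢCᵢ = 0·291 + 291·148 + 416·198 = 0 + 43068 + 82368 = 125436
Σ Rᵢ = 0 + 23 + 44 = 67
N̂ = 125436 / 67 ≈ 1872.2 → 1872

N ≈ 1872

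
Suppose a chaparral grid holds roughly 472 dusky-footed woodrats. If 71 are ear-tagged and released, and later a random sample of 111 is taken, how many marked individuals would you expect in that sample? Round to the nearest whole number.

expected recaptures ≈ 17

The marked fraction of the population is 71/472, so in a sample of 111 expect C·(M/N) marked.
E[R] = 71 × 111 / 472 = 7881 / 472 ≈ 16.7 → 17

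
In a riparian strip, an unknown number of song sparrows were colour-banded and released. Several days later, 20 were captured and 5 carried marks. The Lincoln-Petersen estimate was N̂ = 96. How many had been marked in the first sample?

From N = M·C/R: M = N·R / C = 96·5 / 20 = 480 / 20 = 24.

M = 24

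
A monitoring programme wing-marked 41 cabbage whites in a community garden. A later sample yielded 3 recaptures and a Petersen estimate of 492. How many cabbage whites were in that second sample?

C = 36

From N = M·C/R: C = N·R / M = 492·3 / 41 = 1476 / 41 = 36.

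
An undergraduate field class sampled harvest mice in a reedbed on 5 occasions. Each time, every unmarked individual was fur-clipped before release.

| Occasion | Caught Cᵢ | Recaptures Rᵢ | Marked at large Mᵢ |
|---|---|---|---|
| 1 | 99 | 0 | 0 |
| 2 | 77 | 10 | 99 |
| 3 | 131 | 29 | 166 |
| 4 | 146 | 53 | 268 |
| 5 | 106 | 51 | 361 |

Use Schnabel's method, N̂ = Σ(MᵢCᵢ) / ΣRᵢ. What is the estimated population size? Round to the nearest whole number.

Σ MᵢCᵢ = 0·99 + 99·77 + 166·131 + 268·146 + 361·106 = 0 + 7623 + 21746 + 39128 + 38266 = 106763
Σ Rᵢ = 0 + 10 + 29 + 53 + 51 = 143
N̂ = 106763 / 143 ≈ 746.6 → 747

N ≈ 747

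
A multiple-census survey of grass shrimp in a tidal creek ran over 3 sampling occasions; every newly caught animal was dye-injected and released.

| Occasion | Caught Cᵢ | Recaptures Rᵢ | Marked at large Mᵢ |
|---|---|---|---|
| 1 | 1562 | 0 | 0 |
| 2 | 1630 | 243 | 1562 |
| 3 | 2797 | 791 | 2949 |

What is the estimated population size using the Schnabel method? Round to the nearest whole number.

Σ MᵢCᵢ = 0·1562 + 1562·1630 + 2949·2797 = 0 + 2546060 + 8248353 = 10794413
Σ Rᵢ = 0 + 243 + 791 = 1034
N̂ = 10794413 / 1034 ≈ 10439.47 → 10439

N ≈ 10,439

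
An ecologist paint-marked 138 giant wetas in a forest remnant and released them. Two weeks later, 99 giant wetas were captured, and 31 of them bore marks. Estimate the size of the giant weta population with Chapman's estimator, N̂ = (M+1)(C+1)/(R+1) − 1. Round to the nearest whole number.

N̂ = (138+1)(99+1)/(31+1) − 1 = 139·100/32 − 1
= 13900/32 − 1 ≈ 434.4 − 1 ≈ 433.4 → 433

N ≈ 433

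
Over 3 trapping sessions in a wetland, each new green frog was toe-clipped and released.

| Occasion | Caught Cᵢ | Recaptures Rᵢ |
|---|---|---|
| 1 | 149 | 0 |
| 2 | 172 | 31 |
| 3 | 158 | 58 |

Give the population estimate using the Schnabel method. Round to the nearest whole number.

Marked at large before each occasion: Mᵢ = Σⱼ<ᵢ (Cⱼ − Rⱼ) → M1=0, M2=149, M3=290
Σ MᵢCᵢ = 0·149 + 149·172 + 290·158 = 0 + 25628 + 45820 = 71448
Σ Rᵢ = 0 + 31 + 58 = 89
N̂ = 71448 / 89 ≈ 802.8 → 803

N ≈ 803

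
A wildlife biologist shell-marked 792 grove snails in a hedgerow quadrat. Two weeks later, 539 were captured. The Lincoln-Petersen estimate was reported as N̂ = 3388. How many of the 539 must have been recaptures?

R = 126

From N = M·C/R: R = M·C / N = 792·539 / 3388 = 426888 / 3388 = 126.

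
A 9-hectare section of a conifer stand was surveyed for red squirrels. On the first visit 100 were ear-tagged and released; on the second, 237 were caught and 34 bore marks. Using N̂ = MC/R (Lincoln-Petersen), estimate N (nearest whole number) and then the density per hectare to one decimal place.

density ≈ 77.4 red squirrels per hectare

N̂ = 100·237/34 = 23700/34 ≈ 697.1 → 697
Density = N̂ / area = 697 / 9 ≈ 77.44 → 77.4 per hectare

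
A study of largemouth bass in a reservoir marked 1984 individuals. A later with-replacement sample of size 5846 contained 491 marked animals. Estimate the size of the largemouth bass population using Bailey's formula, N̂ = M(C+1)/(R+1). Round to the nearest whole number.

N̂ = 1984·(5846+1)/(491+1) = 1984·5847/492 = 11600448/492 ≈ 23578.1 → 23578

N ≈ 23,578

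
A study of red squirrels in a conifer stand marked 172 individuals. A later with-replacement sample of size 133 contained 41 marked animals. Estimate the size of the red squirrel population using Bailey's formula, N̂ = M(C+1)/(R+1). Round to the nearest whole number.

N ≈ 549

N̂ = 172·(133+1)/(41+1) = 172·134/42 = 23048/42 ≈ 548.8 → 549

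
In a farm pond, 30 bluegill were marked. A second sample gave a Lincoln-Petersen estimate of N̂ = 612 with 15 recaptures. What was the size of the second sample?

C = 306

From N = M·C/R: C = N·R / M = 612·15 / 30 = 9180 / 30 = 306.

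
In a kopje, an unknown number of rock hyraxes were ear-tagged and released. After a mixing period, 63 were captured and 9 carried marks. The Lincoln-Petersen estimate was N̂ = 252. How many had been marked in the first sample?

From N = M·C/R: M = N·R / C = 252·9 / 63 = 2268 / 63 = 36.

M = 36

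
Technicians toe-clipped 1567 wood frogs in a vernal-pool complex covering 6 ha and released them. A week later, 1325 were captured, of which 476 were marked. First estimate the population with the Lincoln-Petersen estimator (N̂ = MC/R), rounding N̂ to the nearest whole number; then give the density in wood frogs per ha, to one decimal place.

density ≈ 727.0 wood frogs per ha

N̂ = 1567·1325/476 = 2076275/476 ≈ 4361.9 → 4362
Density = N̂ / area = 4362 / 6 = 727.0 per ha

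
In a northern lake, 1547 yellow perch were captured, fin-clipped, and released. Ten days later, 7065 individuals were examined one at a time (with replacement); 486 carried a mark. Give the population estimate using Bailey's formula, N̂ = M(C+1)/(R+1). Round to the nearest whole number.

N ≈ 22,446

N̂ = 1547·(7065+1)/(486+1) = 1547·7066/487 = 10931102/487 ≈ 22445.8 → 22446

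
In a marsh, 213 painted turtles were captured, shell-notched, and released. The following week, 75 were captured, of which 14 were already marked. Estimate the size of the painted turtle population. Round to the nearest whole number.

If marked individuals mix randomly, R/C ≈ M/N, giving N ≈ M·C/R.
N = (213 × 75) / 14 = 15975 / 14 ≈ 1141.1 → 1141

N ≈ 1141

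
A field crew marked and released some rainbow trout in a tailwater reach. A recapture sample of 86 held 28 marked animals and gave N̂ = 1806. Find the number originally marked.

M = 588

From N = M·C/R: M = N·R / C = 1806·28 / 86 = 50568 / 86 = 588.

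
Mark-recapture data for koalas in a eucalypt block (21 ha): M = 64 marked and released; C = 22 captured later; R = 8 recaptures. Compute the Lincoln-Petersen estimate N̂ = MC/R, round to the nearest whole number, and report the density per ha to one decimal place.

density ≈ 8.4 koalas per ha

N̂ = 64·22/8 = 1408/8 = 176
Density = N̂ / area = 176 / 21 ≈ 8.38 → 8.4 per ha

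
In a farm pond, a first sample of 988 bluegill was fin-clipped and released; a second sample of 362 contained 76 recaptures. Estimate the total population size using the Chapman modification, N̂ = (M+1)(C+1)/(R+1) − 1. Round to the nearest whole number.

N ≈ 4661

N̂ = (988+1)(362+1)/(76+1) − 1 = 989·363/77 − 1
= 359007/77 − 1 ≈ 4662.4 − 1 ≈ 4661.4 → 4661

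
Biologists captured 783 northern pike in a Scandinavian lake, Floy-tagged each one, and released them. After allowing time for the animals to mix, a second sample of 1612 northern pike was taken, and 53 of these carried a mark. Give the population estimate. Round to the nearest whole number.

Lincoln-Petersen assumes M/N = R/C, so N = M·C / R.
N = (783 × 1612) / 53 = 1262196 / 53 ≈ 23815.0 → 23815

N ≈ 23,815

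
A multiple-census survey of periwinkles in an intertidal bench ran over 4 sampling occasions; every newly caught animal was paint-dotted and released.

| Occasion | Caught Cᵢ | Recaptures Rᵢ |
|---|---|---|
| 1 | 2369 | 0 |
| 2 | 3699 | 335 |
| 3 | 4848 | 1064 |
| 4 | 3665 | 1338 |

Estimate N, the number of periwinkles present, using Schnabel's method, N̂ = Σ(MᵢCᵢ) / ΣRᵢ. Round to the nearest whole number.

N ≈ 26,100

Marked at large before each occasion: Mᵢ = Σⱼ<ᵢ (Cⱼ − Rⱼ) → M1=0, M2=2369, M3=5733, M4=9517
Σ MᵢCᵢ = 0·2369 + 2369·3699 + 5733·4848 + 9517·3665 = 0 + 8762931 + 27793584 + 34879805 = 71436320
Σ Rᵢ = 0 + 335 + 1064 + 1338 = 2737
N̂ = 71436320 / 2737 ≈ 26100.2 → 26100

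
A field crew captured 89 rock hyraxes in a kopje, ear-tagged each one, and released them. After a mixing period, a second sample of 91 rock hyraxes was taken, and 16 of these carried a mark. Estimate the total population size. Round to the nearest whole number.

If marked individuals mix randomly, R/C ≈ M/N, giving N ≈ M·C/R.
N = (89 × 91) / 16 = 8099 / 16 ≈ 506.2 → 506

N ≈ 506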